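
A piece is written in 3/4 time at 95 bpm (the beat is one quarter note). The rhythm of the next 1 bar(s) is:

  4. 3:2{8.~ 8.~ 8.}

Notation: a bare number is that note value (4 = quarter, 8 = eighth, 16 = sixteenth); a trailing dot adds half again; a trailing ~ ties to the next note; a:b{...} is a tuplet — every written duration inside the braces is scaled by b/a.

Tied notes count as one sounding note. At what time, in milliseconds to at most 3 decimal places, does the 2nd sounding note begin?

note 2 onset = 3/2b = 947.368ms

1. 0.0ms @ 0 + 947.368ms (3/2)
2. 947.368ms @ 3/2 + 947.368ms (3/2)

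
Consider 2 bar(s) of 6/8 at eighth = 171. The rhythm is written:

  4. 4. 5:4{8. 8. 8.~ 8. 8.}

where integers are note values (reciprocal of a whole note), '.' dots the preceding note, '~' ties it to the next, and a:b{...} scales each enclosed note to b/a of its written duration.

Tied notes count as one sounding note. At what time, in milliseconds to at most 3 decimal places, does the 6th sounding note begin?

note 6 onset = 54/5b = 3789.474ms

1. 0.0ms @ 0 + 1052.632ms (3)
2. 1052.632ms @ 3 + 1052.632ms (3)
3. 2105.263ms @ 6 + 421.053ms (6/5)
4. 2526.316ms @ 36/5 + 421.053ms (6/5)
5. 2947.368ms @ 42/5 + 842.105ms (12/5)
6. 3789.474ms @ 54/5 + 421.053ms (6/5)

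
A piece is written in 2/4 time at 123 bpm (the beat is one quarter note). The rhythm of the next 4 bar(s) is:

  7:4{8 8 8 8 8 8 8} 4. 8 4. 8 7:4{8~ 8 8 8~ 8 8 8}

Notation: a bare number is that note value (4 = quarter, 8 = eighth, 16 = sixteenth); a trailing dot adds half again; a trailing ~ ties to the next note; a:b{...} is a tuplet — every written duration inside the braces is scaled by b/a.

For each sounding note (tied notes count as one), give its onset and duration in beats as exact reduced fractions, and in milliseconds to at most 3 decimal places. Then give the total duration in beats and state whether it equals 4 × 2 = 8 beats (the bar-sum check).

1) 0.0ms=0b +139.373ms=2/7b
2) 139.373ms=2/7b +139.373ms=2/7b
3) 278.746ms=4/7b +139.373ms=2/7b
4) 418.118ms=6/7b +139.373ms=2/7b
5) 557.491ms=8/7b +139.373ms=2/7b
6) 696.864ms=10/7b +139.373ms=2/7b
7) 836.237ms=12/7b +139.373ms=2/7b
8) 975.61ms=2b +731.707ms=3/2b
9) 1707.317ms=7/2b +243.902ms=1/2b
10) 1951.22ms=4b +731.707ms=3/2b
11) 2682.927ms=11/2b +243.902ms=1/2b
12) 2926.829ms=6b +278.746ms=4/7b
13) 3205.575ms=46/7b +139.373ms=2/7b
14) 3344.948ms=48/7b +278.746ms=4/7b
15) 3623.693ms=52/7b +139.373ms=2/7b
16) 3763.066ms=54/7b +139.373ms=2/7b
Σ=8b of 8 (123bpm 2/4) — PASS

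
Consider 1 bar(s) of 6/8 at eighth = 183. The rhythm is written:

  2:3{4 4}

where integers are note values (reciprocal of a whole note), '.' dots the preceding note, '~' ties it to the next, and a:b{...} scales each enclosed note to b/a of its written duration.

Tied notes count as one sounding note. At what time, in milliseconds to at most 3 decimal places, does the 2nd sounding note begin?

1. 0.0ms @ 0 + 983.607ms (3)
2. 983.607ms @ 3 + 983.607ms (3)

note 2 onset = 3b = 983.607ms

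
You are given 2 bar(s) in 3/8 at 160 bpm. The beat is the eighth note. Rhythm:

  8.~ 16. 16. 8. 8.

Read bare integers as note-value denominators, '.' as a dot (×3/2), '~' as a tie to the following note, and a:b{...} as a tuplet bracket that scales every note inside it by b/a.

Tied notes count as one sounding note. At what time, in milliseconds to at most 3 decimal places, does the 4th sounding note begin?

1. 0.0ms @ 0 + 843.75ms (9/4)
2. 843.75ms @ 9/4 + 281.25ms (3/4)
3. 1125.0ms @ 3 + 562.5ms (3/2)
4. 1687.5ms @ 9/2 + 562.5ms (3/2)

note 4 onset = 9/2b = 1687.5ms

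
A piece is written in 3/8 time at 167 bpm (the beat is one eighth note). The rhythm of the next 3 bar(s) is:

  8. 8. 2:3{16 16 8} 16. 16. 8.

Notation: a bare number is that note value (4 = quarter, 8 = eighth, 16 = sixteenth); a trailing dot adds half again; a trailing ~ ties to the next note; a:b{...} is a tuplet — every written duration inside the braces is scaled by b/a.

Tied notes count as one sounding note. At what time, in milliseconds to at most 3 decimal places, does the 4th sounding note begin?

note 4 onset = 15/4b = 1347.305ms

1. 0.0ms @ 0 + 538.922ms (3/2)
2. 538.922ms @ 3/2 + 538.922ms (3/2)
3. 1077.844ms @ 3 + 269.461ms (3/4)
4. 1347.305ms @ 15/4 + 269.461ms (3/4)
5. 1616.766ms @ 9/2 + 538.922ms (3/2)
6. 2155.689ms @ 6 + 269.461ms (3/4)
7. 2425.15ms @ 27/4 + 269.461ms (3/4)
8. 2694.611ms @ 15/2 + 538.922ms (3/2)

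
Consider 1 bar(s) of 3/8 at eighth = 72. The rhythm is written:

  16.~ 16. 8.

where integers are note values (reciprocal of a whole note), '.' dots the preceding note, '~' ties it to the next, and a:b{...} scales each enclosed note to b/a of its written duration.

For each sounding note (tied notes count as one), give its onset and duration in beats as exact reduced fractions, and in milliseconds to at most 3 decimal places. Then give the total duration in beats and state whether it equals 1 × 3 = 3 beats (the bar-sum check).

1) 0.0ms=0b +1250.0ms=3/2b
2) 1250.0ms=3/2b +1250.0ms=3/2b
Σ=3b of 3 (72bpm 3/8) — PASS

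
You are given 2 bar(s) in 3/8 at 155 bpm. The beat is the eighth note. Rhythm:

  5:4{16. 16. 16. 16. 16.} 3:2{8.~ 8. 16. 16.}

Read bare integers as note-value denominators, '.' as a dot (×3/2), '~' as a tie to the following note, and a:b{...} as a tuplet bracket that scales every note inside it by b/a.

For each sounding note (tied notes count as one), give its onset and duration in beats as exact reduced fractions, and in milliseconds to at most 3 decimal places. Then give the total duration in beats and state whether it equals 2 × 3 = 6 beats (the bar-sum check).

1) 0.0ms=0b +232.258ms=3/5b
2) 232.258ms=3/5b +232.258ms=3/5b
3) 464.516ms=6/5b +232.258ms=3/5b
4) 696.774ms=9/5b +232.258ms=3/5b
5) 929.032ms=12/5b +232.258ms=3/5b
6) 1161.29ms=3b +774.194ms=2b
7) 1935.484ms=5b +193.548ms=1/2b
8) 2129.032ms=11/2b +193.548ms=1/2b
Σ=6b of 6 (155bpm 3/8) — PASS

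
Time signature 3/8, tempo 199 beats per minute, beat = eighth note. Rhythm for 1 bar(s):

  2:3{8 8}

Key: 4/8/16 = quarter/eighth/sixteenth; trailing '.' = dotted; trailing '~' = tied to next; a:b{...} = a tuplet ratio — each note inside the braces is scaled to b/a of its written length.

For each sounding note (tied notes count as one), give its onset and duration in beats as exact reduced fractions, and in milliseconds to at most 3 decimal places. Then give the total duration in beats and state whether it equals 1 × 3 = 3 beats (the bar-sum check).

1) 0.0ms=0b +452.261ms=3/2b
2) 452.261ms=3/2b +452.261ms=3/2b
Σ=3b of 3 (199bpm 3/8) — PASS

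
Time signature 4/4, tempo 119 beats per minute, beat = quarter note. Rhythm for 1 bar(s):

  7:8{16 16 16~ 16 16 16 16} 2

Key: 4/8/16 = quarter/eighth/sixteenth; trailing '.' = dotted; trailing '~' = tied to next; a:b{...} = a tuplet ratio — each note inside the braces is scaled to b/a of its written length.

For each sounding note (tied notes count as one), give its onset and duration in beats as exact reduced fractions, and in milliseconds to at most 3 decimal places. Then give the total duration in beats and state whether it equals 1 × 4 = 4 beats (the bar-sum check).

1) 0.0ms=0b +144.058ms=2/7b
2) 144.058ms=2/7b +144.058ms=2/7b
3) 288.115ms=4/7b +288.115ms=4/7b
4) 576.23ms=8/7b +144.058ms=2/7b
5) 720.288ms=10/7b +144.058ms=2/7b
6) 864.346ms=12/7b +144.058ms=2/7b
7) 1008.403ms=2b +1008.403ms=2b
Σ=4b of 4 (119bpm 4/4) — PASS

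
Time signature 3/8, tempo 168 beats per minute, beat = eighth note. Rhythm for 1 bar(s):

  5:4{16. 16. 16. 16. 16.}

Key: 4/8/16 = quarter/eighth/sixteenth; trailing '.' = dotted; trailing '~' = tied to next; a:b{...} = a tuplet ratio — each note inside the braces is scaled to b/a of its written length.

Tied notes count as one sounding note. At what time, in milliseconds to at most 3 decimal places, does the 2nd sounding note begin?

note 2 onset = 3/5b = 214.286ms

1. 0.0ms @ 0 + 214.286ms (3/5)
2. 214.286ms @ 3/5 + 214.286ms (3/5)
3. 428.571ms @ 6/5 + 214.286ms (3/5)
4. 642.857ms @ 9/5 + 214.286ms (3/5)
5. 857.143ms @ 12/5 + 214.286ms (3/5)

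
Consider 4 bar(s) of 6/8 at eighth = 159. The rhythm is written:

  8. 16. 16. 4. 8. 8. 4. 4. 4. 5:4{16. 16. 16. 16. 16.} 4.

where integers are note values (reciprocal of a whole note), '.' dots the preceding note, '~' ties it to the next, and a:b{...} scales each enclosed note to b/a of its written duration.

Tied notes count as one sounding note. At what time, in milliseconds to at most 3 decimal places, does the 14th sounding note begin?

note 14 onset = 102/5b = 7698.113ms

1. 0.0ms @ 0 + 566.038ms (3/2)
2. 566.038ms @ 3/2 + 283.019ms (3/4)
3. 849.057ms @ 9/4 + 283.019ms (3/4)
4. 1132.075ms @ 3 + 1132.075ms (3)
5. 2264.151ms @ 6 + 566.038ms (3/2)
6. 2830.189ms @ 15/2 + 566.038ms (3/2)
7. 3396.226ms @ 9 + 1132.075ms (3)
8. 4528.302ms @ 12 + 1132.075ms (3)
9. 5660.377ms @ 15 + 1132.075ms (3)
10. 6792.453ms @ 18 + 226.415ms (3/5)
11. 7018.868ms @ 93/5 + 226.415ms (3/5)
12. 7245.283ms @ 96/5 + 226.415ms (3/5)
13. 7471.698ms @ 99/5 + 226.415ms (3/5)
14. 7698.113ms @ 102/5 + 226.415ms (3/5)
15. 7924.528ms @ 21 + 1132.075ms (3)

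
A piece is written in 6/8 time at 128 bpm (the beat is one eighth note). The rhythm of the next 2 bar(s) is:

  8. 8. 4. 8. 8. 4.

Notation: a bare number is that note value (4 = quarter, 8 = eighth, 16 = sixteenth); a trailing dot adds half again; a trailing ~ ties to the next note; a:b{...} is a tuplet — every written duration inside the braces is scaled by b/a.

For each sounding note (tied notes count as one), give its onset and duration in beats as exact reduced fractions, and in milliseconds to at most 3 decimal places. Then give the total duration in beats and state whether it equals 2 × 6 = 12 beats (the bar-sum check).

1) 0.0ms=0b +703.125ms=3/2b
2) 703.125ms=3/2b +703.125ms=3/2b
3) 1406.25ms=3b +1406.25ms=3b
4) 2812.5ms=6b +703.125ms=3/2b
5) 3515.625ms=15/2b +703.125ms=3/2b
6) 4218.75ms=9b +1406.25ms=3b
Σ=12b of 12 (128bpm 6/8) — PASS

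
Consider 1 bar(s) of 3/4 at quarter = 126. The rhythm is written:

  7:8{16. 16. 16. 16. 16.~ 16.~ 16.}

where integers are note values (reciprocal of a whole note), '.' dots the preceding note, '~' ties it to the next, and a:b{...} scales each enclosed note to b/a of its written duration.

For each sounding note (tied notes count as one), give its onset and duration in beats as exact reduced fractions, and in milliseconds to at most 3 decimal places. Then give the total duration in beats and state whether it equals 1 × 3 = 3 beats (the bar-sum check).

1) 0.0ms=0b +204.082ms=3/7b
2) 204.082ms=3/7b +204.082ms=3/7b
3) 408.163ms=6/7b +204.082ms=3/7b
4) 612.245ms=9/7b +204.082ms=3/7b
5) 816.327ms=12/7b +612.245ms=9/7b
Σ=3b of 3 (126bpm 3/4) — PASS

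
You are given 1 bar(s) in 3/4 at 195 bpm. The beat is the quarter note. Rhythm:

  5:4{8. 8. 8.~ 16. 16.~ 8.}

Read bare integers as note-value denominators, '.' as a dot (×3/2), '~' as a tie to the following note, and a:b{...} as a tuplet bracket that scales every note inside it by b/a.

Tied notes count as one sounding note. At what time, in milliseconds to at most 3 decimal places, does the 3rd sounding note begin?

1. 0.0ms @ 0 + 184.615ms (3/5)
2. 184.615ms @ 3/5 + 184.615ms (3/5)
3. 369.231ms @ 6/5 + 276.923ms (9/10)
4. 646.154ms @ 21/10 + 276.923ms (9/10)

note 3 onset = 6/5b = 369.231ms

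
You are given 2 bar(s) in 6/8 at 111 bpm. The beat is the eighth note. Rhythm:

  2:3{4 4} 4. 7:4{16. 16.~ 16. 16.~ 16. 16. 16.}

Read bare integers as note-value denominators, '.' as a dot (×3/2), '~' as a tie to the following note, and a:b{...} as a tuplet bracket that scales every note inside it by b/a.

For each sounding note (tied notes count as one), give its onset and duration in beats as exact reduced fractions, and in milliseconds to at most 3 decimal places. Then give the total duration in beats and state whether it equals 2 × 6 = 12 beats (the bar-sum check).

1) 0.0ms=0b +1621.622ms=3b
2) 1621.622ms=3b +1621.622ms=3b
3) 3243.243ms=6b +1621.622ms=3b
4) 4864.865ms=9b +231.66ms=3/7b
5) 5096.525ms=66/7b +463.32ms=6/7b
6) 5559.846ms=72/7b +463.32ms=6/7b
7) 6023.166ms=78/7b +231.66ms=3/7b
8) 6254.826ms=81/7b +231.66ms=3/7b
Σ=12b of 12 (111bpm 6/8) — PASS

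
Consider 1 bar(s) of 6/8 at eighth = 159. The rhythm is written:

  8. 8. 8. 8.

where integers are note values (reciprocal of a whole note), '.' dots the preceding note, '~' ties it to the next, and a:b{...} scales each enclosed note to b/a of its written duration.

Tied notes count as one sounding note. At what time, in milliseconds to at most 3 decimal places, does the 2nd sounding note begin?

1. 0.0ms @ 0 + 566.038ms (3/2)
2. 566.038ms @ 3/2 + 566.038ms (3/2)
3. 1132.075ms @ 3 + 566.038ms (3/2)
4. 1698.113ms @ 9/2 + 566.038ms (3/2)

note 2 onset = 3/2b = 566.038ms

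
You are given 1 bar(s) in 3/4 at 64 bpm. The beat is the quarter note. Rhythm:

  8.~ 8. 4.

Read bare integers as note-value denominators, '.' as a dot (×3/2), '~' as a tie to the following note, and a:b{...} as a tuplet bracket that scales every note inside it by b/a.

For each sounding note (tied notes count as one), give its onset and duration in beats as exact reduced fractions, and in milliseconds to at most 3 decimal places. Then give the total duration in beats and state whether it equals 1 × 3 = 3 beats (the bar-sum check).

1) 0.0ms=0b +1406.25ms=3/2b
2) 1406.25ms=3/2b +1406.25ms=3/2b
Σ=3b of 3 (64bpm 3/4) — PASS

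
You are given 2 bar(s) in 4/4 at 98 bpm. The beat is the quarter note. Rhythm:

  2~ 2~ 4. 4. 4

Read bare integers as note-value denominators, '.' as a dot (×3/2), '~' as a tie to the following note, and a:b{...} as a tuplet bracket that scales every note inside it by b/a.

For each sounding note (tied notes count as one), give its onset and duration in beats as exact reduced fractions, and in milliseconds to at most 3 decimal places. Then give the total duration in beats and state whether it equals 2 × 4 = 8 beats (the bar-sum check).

1) 0.0ms=0b +3367.347ms=11/2b
2) 3367.347ms=11/2b +918.367ms=3/2b
3) 4285.714ms=7b +612.245ms=1b
Σ=8b of 8 (98bpm 4/4) — PASS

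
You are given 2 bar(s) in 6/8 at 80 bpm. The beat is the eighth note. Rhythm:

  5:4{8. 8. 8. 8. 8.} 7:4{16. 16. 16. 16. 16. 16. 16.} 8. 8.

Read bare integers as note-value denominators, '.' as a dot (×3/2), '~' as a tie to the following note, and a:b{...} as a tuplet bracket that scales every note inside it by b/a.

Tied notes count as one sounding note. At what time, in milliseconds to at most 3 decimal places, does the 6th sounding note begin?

1. 0.0ms @ 0 + 900.0ms (6/5)
2. 900.0ms @ 6/5 + 900.0ms (6/5)
3. 1800.0ms @ 12/5 + 900.0ms (6/5)
4. 2700.0ms @ 18/5 + 900.0ms (6/5)
5. 3600.0ms @ 24/5 + 900.0ms (6/5)
6. 4500.0ms @ 6 + 321.429ms (3/7)
7. 4821.429ms @ 45/7 + 321.429ms (3/7)
8. 5142.857ms @ 48/7 + 321.429ms (3/7)
9. 5464.286ms @ 51/7 + 321.429ms (3/7)
10. 5785.714ms @ 54/7 + 321.429ms (3/7)
11. 6107.143ms @ 57/7 + 321.429ms (3/7)
12. 6428.571ms @ 60/7 + 321.429ms (3/7)
13. 6750.0ms @ 9 + 1125.0ms (3/2)
14. 7875.0ms @ 21/2 + 1125.0ms (3/2)

note 6 onset = 6b = 4500.0ms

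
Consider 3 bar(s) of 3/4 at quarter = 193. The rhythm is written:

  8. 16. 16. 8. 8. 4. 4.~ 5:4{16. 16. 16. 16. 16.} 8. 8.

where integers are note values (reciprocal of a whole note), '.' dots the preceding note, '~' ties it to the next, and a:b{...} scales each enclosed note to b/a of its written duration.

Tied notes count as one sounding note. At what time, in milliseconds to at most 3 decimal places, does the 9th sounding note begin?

note 9 onset = 33/5b = 2051.813ms

1. 0.0ms @ 0 + 233.161ms (3/4)
2. 233.161ms @ 3/4 + 116.58ms (3/8)
3. 349.741ms @ 9/8 + 116.58ms (3/8)
4. 466.321ms @ 3/2 + 233.161ms (3/4)
5. 699.482ms @ 9/4 + 233.161ms (3/4)
6. 932.642ms @ 3 + 466.321ms (3/2)
7. 1398.964ms @ 9/2 + 559.585ms (9/5)
8. 1958.549ms @ 63/10 + 93.264ms (3/10)
9. 2051.813ms @ 33/5 + 93.264ms (3/10)
10. 2145.078ms @ 69/10 + 93.264ms (3/10)
11. 2238.342ms @ 36/5 + 93.264ms (3/10)
12. 2331.606ms @ 15/2 + 233.161ms (3/4)
13. 2564.767ms @ 33/4 + 233.161ms (3/4)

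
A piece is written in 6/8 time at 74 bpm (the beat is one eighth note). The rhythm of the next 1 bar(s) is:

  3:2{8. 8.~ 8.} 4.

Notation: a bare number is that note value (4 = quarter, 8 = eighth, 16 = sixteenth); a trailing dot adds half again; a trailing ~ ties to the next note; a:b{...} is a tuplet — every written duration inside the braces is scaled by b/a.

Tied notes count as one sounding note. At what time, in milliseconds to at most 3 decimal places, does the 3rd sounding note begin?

note 3 onset = 3b = 2432.432ms

1. 0.0ms @ 0 + 810.811ms (1)
2. 810.811ms @ 1 + 1621.622ms (2)
3. 2432.432ms @ 3 + 2432.432ms (3)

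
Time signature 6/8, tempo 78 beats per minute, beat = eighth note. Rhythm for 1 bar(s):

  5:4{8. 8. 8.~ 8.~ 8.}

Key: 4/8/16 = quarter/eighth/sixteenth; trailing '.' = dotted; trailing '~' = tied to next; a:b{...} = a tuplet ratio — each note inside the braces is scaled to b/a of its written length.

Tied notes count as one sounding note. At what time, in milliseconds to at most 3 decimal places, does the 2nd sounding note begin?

1. 0.0ms @ 0 + 923.077ms (6/5)
2. 923.077ms @ 6/5 + 923.077ms (6/5)
3. 1846.154ms @ 12/5 + 2769.231ms (18/5)

note 2 onset = 6/5b = 923.077ms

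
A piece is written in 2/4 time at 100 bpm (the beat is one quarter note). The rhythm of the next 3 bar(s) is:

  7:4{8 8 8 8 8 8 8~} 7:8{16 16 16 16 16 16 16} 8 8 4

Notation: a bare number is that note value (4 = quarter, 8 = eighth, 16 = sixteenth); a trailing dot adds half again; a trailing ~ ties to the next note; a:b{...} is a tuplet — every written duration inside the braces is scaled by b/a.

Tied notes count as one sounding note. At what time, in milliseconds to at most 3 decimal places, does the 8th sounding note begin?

1. 0.0ms @ 0 + 171.429ms (2/7)
2. 171.429ms @ 2/7 + 171.429ms (2/7)
3. 342.857ms @ 4/7 + 171.429ms (2/7)
4. 514.286ms @ 6/7 + 171.429ms (2/7)
5. 685.714ms @ 8/7 + 171.429ms (2/7)
6. 857.143ms @ 10/7 + 171.429ms (2/7)
7. 1028.571ms @ 12/7 + 342.857ms (4/7)
8. 1371.429ms @ 16/7 + 171.429ms (2/7)
9. 1542.857ms @ 18/7 + 171.429ms (2/7)
10. 1714.286ms @ 20/7 + 171.429ms (2/7)
11. 1885.714ms @ 22/7 + 171.429ms (2/7)
12. 2057.143ms @ 24/7 + 171.429ms (2/7)
13. 2228.571ms @ 26/7 + 171.429ms (2/7)
14. 2400.0ms @ 4 + 300.0ms (1/2)
15. 2700.0ms @ 9/2 + 300.0ms (1/2)
16. 3000.0ms @ 5 + 600.0ms (1)

note 8 onset = 16/7b = 1371.429ms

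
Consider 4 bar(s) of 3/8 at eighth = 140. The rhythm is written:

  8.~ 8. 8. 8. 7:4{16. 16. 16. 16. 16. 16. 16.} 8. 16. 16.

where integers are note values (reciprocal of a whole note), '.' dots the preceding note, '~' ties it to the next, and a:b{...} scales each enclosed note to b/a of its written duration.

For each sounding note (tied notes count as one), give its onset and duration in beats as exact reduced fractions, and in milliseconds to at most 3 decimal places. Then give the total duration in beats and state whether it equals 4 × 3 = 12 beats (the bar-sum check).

1) 0.0ms=0b +1285.714ms=3b
2) 1285.714ms=3b +642.857ms=3/2b
3) 1928.571ms=9/2b +642.857ms=3/2b
4) 2571.429ms=6b +183.673ms=3/7b
5) 2755.102ms=45/7b +183.673ms=3/7b
6) 2938.776ms=48/7b +183.673ms=3/7b
7) 3122.449ms=51/7b +183.673ms=3/7b
8) 3306.122ms=54/7b +183.673ms=3/7b
9) 3489.796ms=57/7b +183.673ms=3/7b
10) 3673.469ms=60/7b +183.673ms=3/7b
11) 3857.143ms=9b +642.857ms=3/2b
12) 4500.0ms=21/2b +321.429ms=3/4b
13) 4821.429ms=45/4b +321.429ms=3/4b
Σ=12b of 12 (140bpm 3/8) — PASS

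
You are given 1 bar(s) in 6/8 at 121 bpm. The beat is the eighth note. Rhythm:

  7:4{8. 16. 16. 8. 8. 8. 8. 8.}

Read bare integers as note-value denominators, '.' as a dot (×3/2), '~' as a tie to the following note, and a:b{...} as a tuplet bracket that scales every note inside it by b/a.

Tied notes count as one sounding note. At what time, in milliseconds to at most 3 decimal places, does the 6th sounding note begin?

note 6 onset = 24/7b = 1700.118ms

1. 0.0ms @ 0 + 425.03ms (6/7)
2. 425.03ms @ 6/7 + 212.515ms (3/7)
3. 637.544ms @ 9/7 + 212.515ms (3/7)
4. 850.059ms @ 12/7 + 425.03ms (6/7)
5. 1275.089ms @ 18/7 + 425.03ms (6/7)
6. 1700.118ms @ 24/7 + 425.03ms (6/7)
7. 2125.148ms @ 30/7 + 425.03ms (6/7)
8. 2550.177ms @ 36/7 + 425.03ms (6/7)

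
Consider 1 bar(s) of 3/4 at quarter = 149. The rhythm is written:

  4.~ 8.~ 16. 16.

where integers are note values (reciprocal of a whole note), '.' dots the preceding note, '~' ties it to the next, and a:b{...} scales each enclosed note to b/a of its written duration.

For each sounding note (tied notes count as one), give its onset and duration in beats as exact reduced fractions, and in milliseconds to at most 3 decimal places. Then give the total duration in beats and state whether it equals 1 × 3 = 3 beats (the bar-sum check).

1) 0.0ms=0b +1057.047ms=21/8b
2) 1057.047ms=21/8b +151.007ms=3/8b
Σ=3b of 3 (149bpm 3/4) — PASS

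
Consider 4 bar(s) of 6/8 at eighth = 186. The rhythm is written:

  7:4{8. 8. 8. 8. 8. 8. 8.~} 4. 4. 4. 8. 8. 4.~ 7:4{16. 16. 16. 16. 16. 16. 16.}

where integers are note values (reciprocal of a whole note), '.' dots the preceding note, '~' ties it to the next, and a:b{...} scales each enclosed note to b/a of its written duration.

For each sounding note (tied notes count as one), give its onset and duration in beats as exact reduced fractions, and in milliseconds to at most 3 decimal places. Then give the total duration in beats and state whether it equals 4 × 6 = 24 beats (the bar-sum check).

1) 0.0ms=0b +276.498ms=6/7b
2) 276.498ms=6/7b +276.498ms=6/7b
3) 552.995ms=12/7b +276.498ms=6/7b
4) 829.493ms=18/7b +276.498ms=6/7b
5) 1105.991ms=24/7b +276.498ms=6/7b
6) 1382.488ms=30/7b +276.498ms=6/7b
7) 1658.986ms=36/7b +1244.24ms=27/7b
8) 2903.226ms=9b +967.742ms=3b
9) 3870.968ms=12b +967.742ms=3b
10) 4838.71ms=15b +483.871ms=3/2b
11) 5322.581ms=33/2b +483.871ms=3/2b
12) 5806.452ms=18b +1105.991ms=24/7b
13) 6912.442ms=150/7b +138.249ms=3/7b
14) 7050.691ms=153/7b +138.249ms=3/7b
15) 7188.94ms=156/7b +138.249ms=3/7b
16) 7327.189ms=159/7b +138.249ms=3/7b
17) 7465.438ms=162/7b +138.249ms=3/7b
18) 7603.687ms=165/7b +138.249ms=3/7b
Σ=24b of 24 (186bpm 6/8) — PASS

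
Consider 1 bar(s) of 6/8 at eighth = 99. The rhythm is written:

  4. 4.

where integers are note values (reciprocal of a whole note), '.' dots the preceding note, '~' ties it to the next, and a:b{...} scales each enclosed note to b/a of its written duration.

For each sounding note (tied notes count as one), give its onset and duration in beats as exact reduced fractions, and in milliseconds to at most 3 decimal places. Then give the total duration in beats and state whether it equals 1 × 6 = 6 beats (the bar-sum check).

1) 0.0ms=0b +1818.182ms=3b
2) 1818.182ms=3b +1818.182ms=3b
Σ=6b of 6 (99bpm 6/8) — PASS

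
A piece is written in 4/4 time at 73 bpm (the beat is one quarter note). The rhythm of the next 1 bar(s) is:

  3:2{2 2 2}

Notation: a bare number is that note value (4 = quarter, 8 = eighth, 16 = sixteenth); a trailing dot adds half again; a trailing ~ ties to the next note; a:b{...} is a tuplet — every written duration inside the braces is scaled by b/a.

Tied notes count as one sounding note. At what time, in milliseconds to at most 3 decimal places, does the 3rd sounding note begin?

note 3 onset = 8/3b = 2191.781ms

1. 0.0ms @ 0 + 1095.89ms (4/3)
2. 1095.89ms @ 4/3 + 1095.89ms (4/3)
3. 2191.781ms @ 8/3 + 1095.89ms (4/3)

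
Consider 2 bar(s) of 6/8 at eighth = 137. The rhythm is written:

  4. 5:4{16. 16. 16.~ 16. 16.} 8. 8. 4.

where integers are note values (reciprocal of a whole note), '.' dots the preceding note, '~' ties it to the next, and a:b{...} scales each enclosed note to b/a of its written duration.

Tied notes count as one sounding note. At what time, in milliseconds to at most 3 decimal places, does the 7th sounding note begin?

note 7 onset = 15/2b = 3284.672ms

1. 0.0ms @ 0 + 1313.869ms (3)
2. 1313.869ms @ 3 + 262.774ms (3/5)
3. 1576.642ms @ 18/5 + 262.774ms (3/5)
4. 1839.416ms @ 21/5 + 525.547ms (6/5)
5. 2364.964ms @ 27/5 + 262.774ms (3/5)
6. 2627.737ms @ 6 + 656.934ms (3/2)
7. 3284.672ms @ 15/2 + 656.934ms (3/2)
8. 3941.606ms @ 9 + 1313.869ms (3)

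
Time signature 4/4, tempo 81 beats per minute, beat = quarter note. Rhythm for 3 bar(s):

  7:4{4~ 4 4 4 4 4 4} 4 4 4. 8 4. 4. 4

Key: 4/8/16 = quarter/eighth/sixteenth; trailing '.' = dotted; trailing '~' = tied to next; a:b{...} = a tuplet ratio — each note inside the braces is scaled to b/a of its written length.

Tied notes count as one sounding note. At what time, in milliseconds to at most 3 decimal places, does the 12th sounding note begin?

1. 0.0ms @ 0 + 846.561ms (8/7)
2. 846.561ms @ 8/7 + 423.28ms (4/7)
3. 1269.841ms @ 12/7 + 423.28ms (4/7)
4. 1693.122ms @ 16/7 + 423.28ms (4/7)
5. 2116.402ms @ 20/7 + 423.28ms (4/7)
6. 2539.683ms @ 24/7 + 423.28ms (4/7)
7. 2962.963ms @ 4 + 740.741ms (1)
8. 3703.704ms @ 5 + 740.741ms (1)
9. 4444.444ms @ 6 + 1111.111ms (3/2)
10. 5555.556ms @ 15/2 + 370.37ms (1/2)
11. 5925.926ms @ 8 + 1111.111ms (3/2)
12. 7037.037ms @ 19/2 + 1111.111ms (3/2)
13. 8148.148ms @ 11 + 740.741ms (1)

note 12 onset = 19/2b = 7037.037ms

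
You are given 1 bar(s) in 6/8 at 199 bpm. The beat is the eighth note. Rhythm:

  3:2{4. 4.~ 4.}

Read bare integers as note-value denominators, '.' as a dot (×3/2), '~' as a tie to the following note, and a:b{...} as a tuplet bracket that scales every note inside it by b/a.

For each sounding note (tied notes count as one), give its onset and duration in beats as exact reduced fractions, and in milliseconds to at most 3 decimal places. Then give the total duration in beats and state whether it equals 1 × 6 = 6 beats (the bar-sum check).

1) 0.0ms=0b +603.015ms=2b
2) 603.015ms=2b +1206.03ms=4b
Σ=6b of 6 (199bpm 6/8) — PASS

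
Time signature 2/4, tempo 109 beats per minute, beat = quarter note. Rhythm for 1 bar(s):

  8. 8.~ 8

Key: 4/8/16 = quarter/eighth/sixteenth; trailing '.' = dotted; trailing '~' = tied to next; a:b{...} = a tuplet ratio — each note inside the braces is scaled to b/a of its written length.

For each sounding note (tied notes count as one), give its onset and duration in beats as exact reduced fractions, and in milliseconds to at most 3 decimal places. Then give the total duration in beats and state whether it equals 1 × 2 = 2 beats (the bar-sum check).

1) 0.0ms=0b +412.844ms=3/4b
2) 412.844ms=3/4b +688.073ms=5/4b
Σ=2b of 2 (109bpm 2/4) — PASS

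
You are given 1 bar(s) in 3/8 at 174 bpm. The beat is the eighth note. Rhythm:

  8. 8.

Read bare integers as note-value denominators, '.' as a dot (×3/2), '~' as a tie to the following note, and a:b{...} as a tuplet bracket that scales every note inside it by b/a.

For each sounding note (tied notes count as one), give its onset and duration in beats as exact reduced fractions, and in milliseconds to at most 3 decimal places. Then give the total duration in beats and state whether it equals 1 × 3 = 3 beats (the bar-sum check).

1) 0.0ms=0b +517.241ms=3/2b
2) 517.241ms=3/2b +517.241ms=3/2b
Σ=3b of 3 (174bpm 3/8) — PASS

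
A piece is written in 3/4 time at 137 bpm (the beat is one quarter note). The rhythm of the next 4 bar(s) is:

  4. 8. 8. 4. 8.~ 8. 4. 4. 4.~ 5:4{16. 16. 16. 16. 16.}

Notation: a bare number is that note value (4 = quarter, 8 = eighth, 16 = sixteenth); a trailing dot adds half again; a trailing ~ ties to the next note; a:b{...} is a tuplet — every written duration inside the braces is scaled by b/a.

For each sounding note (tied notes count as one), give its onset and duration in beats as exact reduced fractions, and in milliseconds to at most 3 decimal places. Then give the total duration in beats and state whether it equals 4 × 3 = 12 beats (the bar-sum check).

1) 0.0ms=0b +656.934ms=3/2b
2) 656.934ms=3/2b +328.467ms=3/4b
3) 985.401ms=9/4b +328.467ms=3/4b
4) 1313.869ms=3b +656.934ms=3/2b
5) 1970.803ms=9/2b +656.934ms=3/2b
6) 2627.737ms=6b +656.934ms=3/2b
7) 3284.672ms=15/2b +656.934ms=3/2b
8) 3941.606ms=9b +788.321ms=9/5b
9) 4729.927ms=54/5b +131.387ms=3/10b
10) 4861.314ms=111/10b +131.387ms=3/10b
11) 4992.701ms=57/5b +131.387ms=3/10b
12) 5124.088ms=117/10b +131.387ms=3/10b
Σ=12b of 12 (137bpm 3/4) — PASS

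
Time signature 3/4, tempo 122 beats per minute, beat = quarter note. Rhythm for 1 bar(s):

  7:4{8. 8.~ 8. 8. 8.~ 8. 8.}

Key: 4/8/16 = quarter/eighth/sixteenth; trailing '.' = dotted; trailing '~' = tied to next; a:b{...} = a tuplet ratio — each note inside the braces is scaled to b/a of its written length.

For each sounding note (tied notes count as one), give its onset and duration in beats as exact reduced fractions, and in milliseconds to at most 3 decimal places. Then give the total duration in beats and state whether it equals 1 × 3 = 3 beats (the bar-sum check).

1) 0.0ms=0b +210.773ms=3/7b
2) 210.773ms=3/7b +421.546ms=6/7b
3) 632.319ms=9/7b +210.773ms=3/7b
4) 843.091ms=12/7b +421.546ms=6/7b
5) 1264.637ms=18/7b +210.773ms=3/7b
Σ=3b of 3 (122bpm 3/4) — PASS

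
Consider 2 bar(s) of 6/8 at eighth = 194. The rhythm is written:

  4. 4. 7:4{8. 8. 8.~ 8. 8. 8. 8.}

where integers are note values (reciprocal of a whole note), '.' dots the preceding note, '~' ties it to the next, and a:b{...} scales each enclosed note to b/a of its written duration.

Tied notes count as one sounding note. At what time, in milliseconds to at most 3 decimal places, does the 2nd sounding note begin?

1. 0.0ms @ 0 + 927.835ms (3)
2. 927.835ms @ 3 + 927.835ms (3)
3. 1855.67ms @ 6 + 265.096ms (6/7)
4. 2120.766ms @ 48/7 + 265.096ms (6/7)
5. 2385.862ms @ 54/7 + 530.191ms (12/7)
6. 2916.053ms @ 66/7 + 265.096ms (6/7)
7. 3181.149ms @ 72/7 + 265.096ms (6/7)
8. 3446.244ms @ 78/7 + 265.096ms (6/7)

note 2 onset = 3b = 927.835ms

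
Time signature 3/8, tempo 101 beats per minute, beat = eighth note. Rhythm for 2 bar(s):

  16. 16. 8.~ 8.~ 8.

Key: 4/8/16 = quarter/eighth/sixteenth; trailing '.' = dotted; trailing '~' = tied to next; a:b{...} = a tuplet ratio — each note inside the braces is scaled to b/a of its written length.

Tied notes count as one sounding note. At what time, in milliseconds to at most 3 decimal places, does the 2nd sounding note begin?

note 2 onset = 3/4b = 445.545ms

1. 0.0ms @ 0 + 445.545ms (3/4)
2. 445.545ms @ 3/4 + 445.545ms (3/4)
3. 891.089ms @ 3/2 + 2673.267ms (9/2)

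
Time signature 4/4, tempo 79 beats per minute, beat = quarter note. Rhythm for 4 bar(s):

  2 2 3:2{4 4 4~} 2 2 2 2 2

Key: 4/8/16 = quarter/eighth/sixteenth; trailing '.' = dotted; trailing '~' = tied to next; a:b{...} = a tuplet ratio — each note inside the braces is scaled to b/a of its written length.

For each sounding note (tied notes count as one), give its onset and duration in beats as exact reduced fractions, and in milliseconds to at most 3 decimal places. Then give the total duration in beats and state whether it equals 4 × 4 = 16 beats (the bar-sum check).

1) 0.0ms=0b +1518.987ms=2b
2) 1518.987ms=2b +1518.987ms=2b
3) 3037.975ms=4b +506.329ms=2/3b
4) 3544.304ms=14/3b +506.329ms=2/3b
5) 4050.633ms=16/3b +2025.316ms=8/3b
6) 6075.949ms=8b +1518.987ms=2b
7) 7594.937ms=10b +1518.987ms=2b
8) 9113.924ms=12b +1518.987ms=2b
9) 10632.911ms=14b +1518.987ms=2b
Σ=16b of 16 (79bpm 4/4) — PASS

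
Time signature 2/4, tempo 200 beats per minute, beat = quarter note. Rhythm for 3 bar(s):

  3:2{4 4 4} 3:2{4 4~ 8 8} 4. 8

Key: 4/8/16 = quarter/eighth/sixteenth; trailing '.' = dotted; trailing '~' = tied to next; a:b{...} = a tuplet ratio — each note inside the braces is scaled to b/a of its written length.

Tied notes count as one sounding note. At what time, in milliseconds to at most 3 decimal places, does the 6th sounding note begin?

note 6 onset = 11/3b = 1100.0ms

1. 0.0ms @ 0 + 200.0ms (2/3)
2. 200.0ms @ 2/3 + 200.0ms (2/3)
3. 400.0ms @ 4/3 + 200.0ms (2/3)
4. 600.0ms @ 2 + 200.0ms (2/3)
5. 800.0ms @ 8/3 + 300.0ms (1)
6. 1100.0ms @ 11/3 + 100.0ms (1/3)
7. 1200.0ms @ 4 + 450.0ms (3/2)
8. 1650.0ms @ 11/2 + 150.0ms (1/2)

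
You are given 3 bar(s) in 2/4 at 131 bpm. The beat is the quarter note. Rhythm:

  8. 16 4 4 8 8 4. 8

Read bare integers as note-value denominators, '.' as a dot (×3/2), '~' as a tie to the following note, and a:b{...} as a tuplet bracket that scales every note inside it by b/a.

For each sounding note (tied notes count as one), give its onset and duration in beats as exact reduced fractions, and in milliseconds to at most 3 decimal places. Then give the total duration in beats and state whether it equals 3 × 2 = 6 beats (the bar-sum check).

1) 0.0ms=0b +343.511ms=3/4b
2) 343.511ms=3/4b +114.504ms=1/4b
3) 458.015ms=1b +458.015ms=1b
4) 916.031ms=2b +458.015ms=1b
5) 1374.046ms=3b +229.008ms=1/2b
6) 1603.053ms=7/2b +229.008ms=1/2b
7) 1832.061ms=4b +687.023ms=3/2b
8) 2519.084ms=11/2b +229.008ms=1/2b
Σ=6b of 6 (131bpm 2/4) — PASS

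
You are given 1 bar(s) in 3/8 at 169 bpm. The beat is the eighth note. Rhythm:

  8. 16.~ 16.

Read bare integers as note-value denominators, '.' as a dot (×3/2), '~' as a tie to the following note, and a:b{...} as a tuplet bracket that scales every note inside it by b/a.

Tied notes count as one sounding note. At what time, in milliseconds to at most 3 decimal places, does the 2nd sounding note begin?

1. 0.0ms @ 0 + 532.544ms (3/2)
2. 532.544ms @ 3/2 + 532.544ms (3/2)

note 2 onset = 3/2b = 532.544ms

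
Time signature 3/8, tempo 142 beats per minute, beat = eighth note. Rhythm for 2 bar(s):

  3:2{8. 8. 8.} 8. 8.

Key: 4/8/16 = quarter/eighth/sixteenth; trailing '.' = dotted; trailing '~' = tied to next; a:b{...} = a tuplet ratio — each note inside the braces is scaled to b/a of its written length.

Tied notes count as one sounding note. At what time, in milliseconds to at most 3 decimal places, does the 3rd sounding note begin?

1. 0.0ms @ 0 + 422.535ms (1)
2. 422.535ms @ 1 + 422.535ms (1)
3. 845.07ms @ 2 + 422.535ms (1)
4. 1267.606ms @ 3 + 633.803ms (3/2)
5. 1901.408ms @ 9/2 + 633.803ms (3/2)

note 3 onset = 2b = 845.07ms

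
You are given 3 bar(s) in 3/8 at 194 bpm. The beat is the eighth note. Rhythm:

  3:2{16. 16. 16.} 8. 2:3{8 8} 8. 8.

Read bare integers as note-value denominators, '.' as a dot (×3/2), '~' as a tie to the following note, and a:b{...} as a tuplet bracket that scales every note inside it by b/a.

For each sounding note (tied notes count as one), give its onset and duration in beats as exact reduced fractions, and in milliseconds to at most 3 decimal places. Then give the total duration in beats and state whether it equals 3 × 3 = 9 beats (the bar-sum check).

1) 0.0ms=0b +154.639ms=1/2b
2) 154.639ms=1/2b +154.639ms=1/2b
3) 309.278ms=1b +154.639ms=1/2b
4) 463.918ms=3/2b +463.918ms=3/2b
5) 927.835ms=3b +463.918ms=3/2b
6) 1391.753ms=9/2b +463.918ms=3/2b
7) 1855.67ms=6b +463.918ms=3/2b
8) 2319.588ms=15/2b +463.918ms=3/2b
Σ=9b of 9 (194bpm 3/8) — PASS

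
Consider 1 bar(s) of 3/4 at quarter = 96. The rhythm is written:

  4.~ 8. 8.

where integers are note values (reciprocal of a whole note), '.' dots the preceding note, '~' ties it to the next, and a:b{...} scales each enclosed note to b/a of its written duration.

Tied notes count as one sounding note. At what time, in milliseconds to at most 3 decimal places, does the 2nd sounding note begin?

note 2 onset = 9/4b = 1406.25ms

1. 0.0ms @ 0 + 1406.25ms (9/4)
2. 1406.25ms @ 9/4 + 468.75ms (3/4)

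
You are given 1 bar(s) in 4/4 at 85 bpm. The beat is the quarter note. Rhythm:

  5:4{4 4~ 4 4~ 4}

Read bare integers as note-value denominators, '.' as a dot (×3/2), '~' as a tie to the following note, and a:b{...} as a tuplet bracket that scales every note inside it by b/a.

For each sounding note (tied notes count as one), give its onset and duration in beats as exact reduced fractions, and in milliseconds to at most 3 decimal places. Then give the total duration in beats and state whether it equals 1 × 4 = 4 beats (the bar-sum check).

1) 0.0ms=0b +564.706ms=4/5b
2) 564.706ms=4/5b +1129.412ms=8/5b
3) 1694.118ms=12/5b +1129.412ms=8/5b
Σ=4b of 4 (85bpm 4/4) — PASS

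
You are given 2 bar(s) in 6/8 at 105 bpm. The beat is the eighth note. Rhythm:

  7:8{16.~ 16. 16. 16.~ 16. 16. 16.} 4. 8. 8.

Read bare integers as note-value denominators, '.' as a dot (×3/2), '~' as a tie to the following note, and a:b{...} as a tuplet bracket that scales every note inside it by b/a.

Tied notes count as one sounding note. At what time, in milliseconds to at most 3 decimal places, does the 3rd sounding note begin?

1. 0.0ms @ 0 + 979.592ms (12/7)
2. 979.592ms @ 12/7 + 489.796ms (6/7)
3. 1469.388ms @ 18/7 + 979.592ms (12/7)
4. 2448.98ms @ 30/7 + 489.796ms (6/7)
5. 2938.776ms @ 36/7 + 489.796ms (6/7)
6. 3428.571ms @ 6 + 1714.286ms (3)
7. 5142.857ms @ 9 + 857.143ms (3/2)
8. 6000.0ms @ 21/2 + 857.143ms (3/2)

note 3 onset = 18/7b = 1469.388ms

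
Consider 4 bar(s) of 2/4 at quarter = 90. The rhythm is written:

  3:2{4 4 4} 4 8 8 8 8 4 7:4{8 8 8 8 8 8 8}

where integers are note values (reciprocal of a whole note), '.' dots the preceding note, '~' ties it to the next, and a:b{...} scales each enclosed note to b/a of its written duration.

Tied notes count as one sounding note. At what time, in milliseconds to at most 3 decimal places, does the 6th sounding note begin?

note 6 onset = 7/2b = 2333.333ms

1. 0.0ms @ 0 + 444.444ms (2/3)
2. 444.444ms @ 2/3 + 444.444ms (2/3)
3. 888.889ms @ 4/3 + 444.444ms (2/3)
4. 1333.333ms @ 2 + 666.667ms (1)
5. 2000.0ms @ 3 + 333.333ms (1/2)
6. 2333.333ms @ 7/2 + 333.333ms (1/2)
7. 2666.667ms @ 4 + 333.333ms (1/2)
8. 3000.0ms @ 9/2 + 333.333ms (1/2)
9. 3333.333ms @ 5 + 666.667ms (1)
10. 4000.0ms @ 6 + 190.476ms (2/7)
11. 4190.476ms @ 44/7 + 190.476ms (2/7)
12. 4380.952ms @ 46/7 + 190.476ms (2/7)
13. 4571.429ms @ 48/7 + 190.476ms (2/7)
14. 4761.905ms @ 50/7 + 190.476ms (2/7)
15. 4952.381ms @ 52/7 + 190.476ms (2/7)
16. 5142.857ms @ 54/7 + 190.476ms (2/7)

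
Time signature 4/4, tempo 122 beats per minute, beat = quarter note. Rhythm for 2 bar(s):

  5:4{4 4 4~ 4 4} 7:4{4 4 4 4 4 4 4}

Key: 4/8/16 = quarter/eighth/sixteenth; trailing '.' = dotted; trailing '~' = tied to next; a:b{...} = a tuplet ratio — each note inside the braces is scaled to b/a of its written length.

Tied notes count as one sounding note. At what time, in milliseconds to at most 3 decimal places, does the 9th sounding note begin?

1. 0.0ms @ 0 + 393.443ms (4/5)
2. 393.443ms @ 4/5 + 393.443ms (4/5)
3. 786.885ms @ 8/5 + 786.885ms (8/5)
4. 1573.77ms @ 16/5 + 393.443ms (4/5)
5. 1967.213ms @ 4 + 281.03ms (4/7)
6. 2248.244ms @ 32/7 + 281.03ms (4/7)
7. 2529.274ms @ 36/7 + 281.03ms (4/7)
8. 2810.304ms @ 40/7 + 281.03ms (4/7)
9. 3091.335ms @ 44/7 + 281.03ms (4/7)
10. 3372.365ms @ 48/7 + 281.03ms (4/7)
11. 3653.396ms @ 52/7 + 281.03ms (4/7)

note 9 onset = 44/7b = 3091.335ms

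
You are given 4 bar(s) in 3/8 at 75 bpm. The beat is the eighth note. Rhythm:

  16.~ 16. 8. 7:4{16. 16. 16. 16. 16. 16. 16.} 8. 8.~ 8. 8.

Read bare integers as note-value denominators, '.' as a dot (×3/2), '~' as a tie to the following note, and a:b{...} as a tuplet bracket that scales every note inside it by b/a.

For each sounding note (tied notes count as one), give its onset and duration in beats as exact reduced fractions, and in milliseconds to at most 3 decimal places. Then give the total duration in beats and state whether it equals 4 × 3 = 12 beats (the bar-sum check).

1) 0.0ms=0b +1200.0ms=3/2b
2) 1200.0ms=3/2b +1200.0ms=3/2b
3) 2400.0ms=3b +342.857ms=3/7b
4) 2742.857ms=24/7b +342.857ms=3/7b
5) 3085.714ms=27/7b +342.857ms=3/7b
6) 3428.571ms=30/7b +342.857ms=3/7b
7) 3771.429ms=33/7b +342.857ms=3/7b
8) 4114.286ms=36/7b +342.857ms=3/7b
9) 4457.143ms=39/7b +342.857ms=3/7b
10) 4800.0ms=6b +1200.0ms=3/2b
11) 6000.0ms=15/2b +2400.0ms=3b
12) 8400.0ms=21/2b +1200.0ms=3/2b
Σ=12b of 12 (75bpm 3/8) — PASS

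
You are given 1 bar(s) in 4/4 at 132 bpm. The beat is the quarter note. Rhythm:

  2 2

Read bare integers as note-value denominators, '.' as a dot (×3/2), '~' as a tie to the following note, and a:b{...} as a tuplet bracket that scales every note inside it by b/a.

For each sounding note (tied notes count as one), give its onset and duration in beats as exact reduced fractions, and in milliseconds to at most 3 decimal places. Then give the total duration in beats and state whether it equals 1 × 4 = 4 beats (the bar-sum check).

1) 0.0ms=0b +909.091ms=2b
2) 909.091ms=2b +909.091ms=2b
Σ=4b of 4 (132bpm 4/4) — PASS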